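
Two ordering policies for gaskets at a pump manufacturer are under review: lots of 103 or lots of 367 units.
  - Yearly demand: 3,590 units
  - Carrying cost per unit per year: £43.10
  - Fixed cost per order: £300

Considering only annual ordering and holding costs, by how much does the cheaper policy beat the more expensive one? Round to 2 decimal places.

£1,832.51

For each Q, cost = (D/Q)·S + (Q/2)·H.
TC(103) = (3,590/103)×300 + (103/2)×43.1 = £12,675.96
TC(367) = (3,590/367)×300 + (367/2)×43.1 = £10,843.45
Cheaper: Q = 367.  Difference = £1,832.51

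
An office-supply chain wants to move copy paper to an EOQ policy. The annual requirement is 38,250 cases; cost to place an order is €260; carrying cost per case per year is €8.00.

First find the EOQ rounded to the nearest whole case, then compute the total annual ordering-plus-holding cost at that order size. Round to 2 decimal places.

EOQ = √(2DS/H) = √(2 × 38,250 × 260 / 8)
    = √(2,486,250.00) ≈ 1,576.78 → Q = 1,577 cases
Ordering: D/Q × S = 38,250/1,577 × €260 = €6,306.28
Holding:  Q/2 × H = 1,577/2 × €8 = €6,308.00
Total = €6,306.28 + €6,308.00 = €12,614.28

€12,614.28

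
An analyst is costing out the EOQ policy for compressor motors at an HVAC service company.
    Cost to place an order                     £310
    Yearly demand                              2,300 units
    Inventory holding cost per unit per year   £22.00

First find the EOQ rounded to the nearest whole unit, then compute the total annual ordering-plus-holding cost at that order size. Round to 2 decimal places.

£5,601.08

EOQ = √(2DS/H) = √(2 × 2,300 × 310 / 22)
    = √(64,818.18) ≈ 254.59 → Q = 255 units
Annual ordering cost = (D/Q)·S = (2,300/255) × 310 = £2,796.08
Annual holding cost  = (Q/2)·H = (255/2) × 22 = £2,805.00
Total = £2,796.08 + £2,805.00 = £5,601.08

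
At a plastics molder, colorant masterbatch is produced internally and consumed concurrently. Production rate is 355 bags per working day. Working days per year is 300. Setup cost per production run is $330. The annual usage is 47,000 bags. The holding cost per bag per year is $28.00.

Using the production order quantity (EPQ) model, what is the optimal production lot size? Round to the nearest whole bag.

d = 47,000/300 = 156.6667 bags/day;  effective holding cost H(1 − d/p) = 28·(1 − 156.6667/355) = 15.64319
Q* = √(2DS / H_eff) = √(2·47,000·330 / 15.64319) ≈ 1,408.18

1,408 bags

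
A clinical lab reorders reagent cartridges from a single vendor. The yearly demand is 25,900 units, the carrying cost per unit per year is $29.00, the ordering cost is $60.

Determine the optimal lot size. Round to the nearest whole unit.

Q* = √(2·D·S / H) = √(2·25,900·60 / 29) = √107,172.4 ≈ 327.37

327 units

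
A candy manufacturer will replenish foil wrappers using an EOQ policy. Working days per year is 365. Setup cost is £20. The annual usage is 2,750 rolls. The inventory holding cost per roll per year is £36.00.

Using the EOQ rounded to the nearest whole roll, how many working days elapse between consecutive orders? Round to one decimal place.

Optimal lot size Q* = (2 × 2,750 × £20 / £36)^½ ≈ 55.28 → Q = 55 rolls
Days between orders = 365 / (D/Q) = 365 / 50.000 ≈ 7.300

7.3 days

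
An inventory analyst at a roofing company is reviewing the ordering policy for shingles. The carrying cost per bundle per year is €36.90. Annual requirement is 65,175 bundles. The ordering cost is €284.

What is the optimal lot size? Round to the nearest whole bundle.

Optimal lot size Q* = (2 × 65,175 × €284 / €36.9)^½ ≈ 1,001.62

1,002 bundles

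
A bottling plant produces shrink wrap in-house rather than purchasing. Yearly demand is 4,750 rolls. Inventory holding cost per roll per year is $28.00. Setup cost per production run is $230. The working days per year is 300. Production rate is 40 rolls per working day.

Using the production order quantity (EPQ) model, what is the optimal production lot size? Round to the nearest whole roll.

d = 4,750/300 = 15.8333 rolls/day;  effective holding cost H(1 − d/p) = 28·(1 − 15.8333/40) = 16.91667
Q* = √(2DS / H_eff) = √(2·4,750·230 / 16.91667) ≈ 359.39

359 rolls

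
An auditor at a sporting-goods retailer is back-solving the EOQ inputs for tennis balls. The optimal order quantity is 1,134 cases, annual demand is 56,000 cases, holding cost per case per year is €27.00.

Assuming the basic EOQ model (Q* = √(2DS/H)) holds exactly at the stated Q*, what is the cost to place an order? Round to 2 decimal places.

€310.01

Since Q* = (2DS/H)^½, squaring gives Q*²·H = 2DS.
S = Q²H / (2D) = 1,134² × 27 / (2 × 56,000) = 310.0072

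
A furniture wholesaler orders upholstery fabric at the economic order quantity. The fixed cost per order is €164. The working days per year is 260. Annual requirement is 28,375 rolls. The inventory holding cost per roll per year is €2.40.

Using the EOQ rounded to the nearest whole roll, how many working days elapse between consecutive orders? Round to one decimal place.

18.0 days

Q* = √(2·D·S / H) = √(2·28,375·164 / 2.4) = √3,877,916.7 ≈ 1,969.24 → Q = 1,969 rolls
T = Q/D × 260 days = 1,969/28,375 × 260 = 18.042 days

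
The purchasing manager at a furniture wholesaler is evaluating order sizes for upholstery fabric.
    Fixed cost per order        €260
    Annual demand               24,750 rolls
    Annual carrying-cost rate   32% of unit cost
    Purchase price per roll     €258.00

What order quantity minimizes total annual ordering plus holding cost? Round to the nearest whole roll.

Holding cost per roll per year: H = 32% × €258 = €82.5600
Q* = √(2·D·S / H) = √(2·24,750·260 / 82.56) = √155,886.6 ≈ 394.82

395 rolls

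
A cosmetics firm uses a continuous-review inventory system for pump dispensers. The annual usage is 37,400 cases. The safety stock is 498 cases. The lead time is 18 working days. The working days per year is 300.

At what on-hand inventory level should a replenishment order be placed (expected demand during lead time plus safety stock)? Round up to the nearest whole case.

Daily demand d = 37,400 / 300 = 124.667 cases/day
Demand during lead time = 124.667 × 18 = 2,244.00
Reorder point = 2,244.00 + 498 = 2,742.00 → round up

2,742 cases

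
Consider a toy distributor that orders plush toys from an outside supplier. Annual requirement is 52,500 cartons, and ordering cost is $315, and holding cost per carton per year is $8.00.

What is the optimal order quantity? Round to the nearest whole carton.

Q* = √(2·D·S / H) = √(2·52,500·315 / 8) = √4,134,375.0 ≈ 2,033.32

2,033 cartons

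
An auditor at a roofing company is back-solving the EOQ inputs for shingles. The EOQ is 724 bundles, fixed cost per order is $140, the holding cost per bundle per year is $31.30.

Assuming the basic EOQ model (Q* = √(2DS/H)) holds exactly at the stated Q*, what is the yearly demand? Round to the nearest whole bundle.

58,595 bundles per year

From Q* = √(2DS/H) ⇒ Q*² = 2DS/H.
D = Q²H / (2S) = 724² × 31.3 / (2 × 140) = 58,595.39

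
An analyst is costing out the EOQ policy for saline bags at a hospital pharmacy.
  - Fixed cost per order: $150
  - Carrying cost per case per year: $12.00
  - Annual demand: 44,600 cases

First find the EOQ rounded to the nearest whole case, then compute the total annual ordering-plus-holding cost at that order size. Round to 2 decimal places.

$12,671.23

Optimal lot size Q* = (2 × 44,600 × $150 / $12)^½ ≈ 1,055.94 → Q = 1,056 cases
Ordering: D/Q × S = 44,600/1,056 × $150 = $6,335.23
Holding:  Q/2 × H = 1,056/2 × $12 = $6,336.00
Total = $6,335.23 + $6,336.00 = $12,671.23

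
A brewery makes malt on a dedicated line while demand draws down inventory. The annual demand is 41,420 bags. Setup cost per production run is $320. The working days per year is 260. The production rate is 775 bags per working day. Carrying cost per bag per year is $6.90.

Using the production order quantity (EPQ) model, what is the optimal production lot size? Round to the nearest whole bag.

Daily demand d = 41,420/260 = 159.308; p = 775; 1 − d/p = 0.79444
EPQ = √(2DS / (H(1 − d/p)))
    = √(2 × 41,420 × 320 / (6.9 × 0.79444)) ≈ 2,199.07

2,199 bags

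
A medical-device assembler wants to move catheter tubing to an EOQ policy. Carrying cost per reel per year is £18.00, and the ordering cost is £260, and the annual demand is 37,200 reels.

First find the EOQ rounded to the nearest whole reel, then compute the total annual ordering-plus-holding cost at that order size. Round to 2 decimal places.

Optimal lot size Q* = (2 × 37,200 × £260 / £18)^½ ≈ 1,036.66 → Q = 1,037 reels
Ordering: D/Q × S = 37,200/1,037 × £260 = £9,326.90
Holding:  Q/2 × H = 1,037/2 × £18 = £9,333.00
Total = £9,326.90 + £9,333.00 = £18,659.90

£18,659.90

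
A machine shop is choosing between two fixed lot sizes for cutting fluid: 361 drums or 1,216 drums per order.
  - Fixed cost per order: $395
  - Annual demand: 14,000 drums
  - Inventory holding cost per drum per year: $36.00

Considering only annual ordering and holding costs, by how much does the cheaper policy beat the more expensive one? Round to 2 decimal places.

$4,619.14

For each Q, cost = (D/Q)·S + (Q/2)·H.
TC(361) = (14,000/361)×395 + (361/2)×36 = $21,816.56
TC(1,216) = (14,000/1,216)×395 + (1,216/2)×36 = $26,435.70
|ΔTC| = |$21,816.56 − $26,435.70| = $4,619.14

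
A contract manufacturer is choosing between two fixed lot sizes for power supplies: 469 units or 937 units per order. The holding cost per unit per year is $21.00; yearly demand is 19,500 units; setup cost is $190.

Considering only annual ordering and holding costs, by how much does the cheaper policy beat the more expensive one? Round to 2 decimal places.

$968.32

TC(Q) = (D/Q)S + (Q/2)H
TC(469) = (19,500/469)×190 + (469/2)×21 = $12,824.29
TC(937) = (19,500/937)×190 + (937/2)×21 = $13,792.61
|ΔTC| = |$12,824.29 − $13,792.61| = $968.32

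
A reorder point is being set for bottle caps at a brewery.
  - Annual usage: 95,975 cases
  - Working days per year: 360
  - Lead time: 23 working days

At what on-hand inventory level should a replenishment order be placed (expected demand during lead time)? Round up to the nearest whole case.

Daily demand d = 95,975 / 360 = 266.597 cases/day
Demand during lead time = 266.597 × 23 = 6,131.74
Reorder point = 6,131.74 → round up

6,132 cases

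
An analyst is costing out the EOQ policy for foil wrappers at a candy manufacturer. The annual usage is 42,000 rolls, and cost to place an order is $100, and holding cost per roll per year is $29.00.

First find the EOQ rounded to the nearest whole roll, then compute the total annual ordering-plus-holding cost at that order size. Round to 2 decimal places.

2DS/H = 2·42,000·100/29 = 289,655.17
EOQ = √289,655.17 ≈ 538.20 → Q = 538 rolls
Annual ordering cost = (D/Q)·S = (42,000/538) × 100 = $7,806.69
Annual holding cost  = (Q/2)·H = (538/2) × 29 = $7,801.00
Total = $7,806.69 + $7,801.00 = $15,607.69

$15,607.69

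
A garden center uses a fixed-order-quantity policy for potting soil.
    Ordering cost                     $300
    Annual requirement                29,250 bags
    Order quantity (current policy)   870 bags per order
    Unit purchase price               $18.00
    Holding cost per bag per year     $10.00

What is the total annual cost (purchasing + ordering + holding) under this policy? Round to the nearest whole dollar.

Orders/yr = 29,250/870 = 33.621; ordering cost = 33.621 × $300 = $10,086.21
Average inventory = 870/2 = 435; holding cost = 435 × $10 = $4,350.00
Purchase cost = D·C = 29,250 × 18 = $526,500.00
Total = $10,086.21 + $4,350.00 + $526,500.00 = $540,936.21

$540,936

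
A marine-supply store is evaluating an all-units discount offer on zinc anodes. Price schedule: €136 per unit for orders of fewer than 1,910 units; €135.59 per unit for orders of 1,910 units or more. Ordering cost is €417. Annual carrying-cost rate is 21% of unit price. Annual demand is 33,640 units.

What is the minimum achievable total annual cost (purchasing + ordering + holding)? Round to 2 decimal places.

H₁ = 21%×€136 = €28.5600;  H₂ = 21%×€135.59 = €28.4739
EOQ₁ = √(2×33,640×417/28.5600) = 991.13  (< 1,910, feasible at tier 1)
EOQ₂ = √(2×33,640×417/28.4739) = 992.63  (< 1,910 → use Q = 1,910 at tier-2 price)
TC(tier 1 (EOQ₁), Q≈991.1) = €4,603,346.76
TC(tier 2, Q≈1,910.0) = €4,595,784.61
Minimum at tier 2: €4,595,784.61

€4,595,784.61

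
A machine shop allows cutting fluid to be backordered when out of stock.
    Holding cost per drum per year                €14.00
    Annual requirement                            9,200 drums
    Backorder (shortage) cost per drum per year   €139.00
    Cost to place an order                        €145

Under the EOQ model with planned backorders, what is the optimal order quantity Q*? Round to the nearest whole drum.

458 drums

Basic EOQ = √(2·9,200·145/14) = 436.545
Backorder adjustment √((H+b)/b) = √((14+139)/139) = 1.0492
Q* = 436.545 × 1.0492 ≈ 458.00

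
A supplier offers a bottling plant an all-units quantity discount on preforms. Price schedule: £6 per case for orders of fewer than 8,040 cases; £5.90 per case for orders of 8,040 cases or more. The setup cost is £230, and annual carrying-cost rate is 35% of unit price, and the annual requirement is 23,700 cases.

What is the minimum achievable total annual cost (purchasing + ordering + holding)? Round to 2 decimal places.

£146,984.79

H₁ = 35%×£6 = £2.1000;  H₂ = 35%×£5.90 = £2.0650
EOQ₁ = √(2×23,700×230/2.1000) = 2,278.47  (< 8,040, feasible at tier 1)
EOQ₂ = √(2×23,700×230/2.0650) = 2,297.70  (< 8,040 → use Q = 8,040 at tier-2 price)
TC(tier 1 (EOQ₁), Q≈2,278.5) = £146,984.79
TC(tier 2, Q≈8,040.0) = £148,809.29
Minimum at tier 1 (EOQ₁): £146,984.79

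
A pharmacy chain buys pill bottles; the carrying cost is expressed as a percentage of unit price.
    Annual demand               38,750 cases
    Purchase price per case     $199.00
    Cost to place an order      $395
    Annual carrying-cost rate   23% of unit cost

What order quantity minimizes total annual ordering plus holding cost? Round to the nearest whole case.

818 cases

Carrying cost H = $199 × 23% = $45.7700/case/yr
Optimal lot size Q* = (2 × 38,750 × $395 / $45.77)^½ ≈ 817.82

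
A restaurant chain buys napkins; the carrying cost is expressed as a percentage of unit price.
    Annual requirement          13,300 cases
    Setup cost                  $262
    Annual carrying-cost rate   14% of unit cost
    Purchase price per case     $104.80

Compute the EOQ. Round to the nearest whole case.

689 cases

H = i·C = 0.14 × $104.8 = $14.6720 per case-year
EOQ = √(2DS/H) = √(2 × 13,300 × 262 / 14.672)
    = √(475,000.00) ≈ 689.20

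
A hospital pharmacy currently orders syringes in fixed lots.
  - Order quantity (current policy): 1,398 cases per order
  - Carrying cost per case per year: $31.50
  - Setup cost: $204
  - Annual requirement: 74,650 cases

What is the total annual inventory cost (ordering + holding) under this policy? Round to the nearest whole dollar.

$32,912

Ordering: D/Q × S = 74,650/1,398 × $204 = $10,893.13
Holding:  Q/2 × H = 1,398/2 × $31.5 = $22,018.50
Total = $10,893.13 + $22,018.50 = $32,911.63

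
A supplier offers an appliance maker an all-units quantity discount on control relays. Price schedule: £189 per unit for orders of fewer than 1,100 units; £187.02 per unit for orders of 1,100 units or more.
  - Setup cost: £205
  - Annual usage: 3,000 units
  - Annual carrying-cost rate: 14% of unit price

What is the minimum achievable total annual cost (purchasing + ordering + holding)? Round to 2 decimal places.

£572,704.89

H₁ = 14%×£189 = £26.4600;  H₂ = 14%×£187.02 = £26.1828
EOQ₁ = √(2×3,000×205/26.4600) = 215.60  (< 1,100, feasible at tier 1)
EOQ₂ = √(2×3,000×205/26.1828) = 216.74  (< 1,100 → use Q = 1,100 at tier-2 price)
TC(tier 1 (EOQ₁), Q≈215.6) = £572,704.89
TC(tier 2, Q≈1,100.0) = £576,019.63
Minimum at tier 1 (EOQ₁): £572,704.89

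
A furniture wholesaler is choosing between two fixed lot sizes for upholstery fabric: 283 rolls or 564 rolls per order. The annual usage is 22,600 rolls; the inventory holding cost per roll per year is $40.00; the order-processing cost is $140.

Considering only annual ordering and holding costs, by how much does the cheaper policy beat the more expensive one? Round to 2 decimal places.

$49.72

Annual cost at Q: ordering D·S/Q plus holding Q·H/2.
TC(283) = (22,600/283)×140 + (283/2)×40 = $16,840.21
TC(564) = (22,600/564)×140 + (564/2)×40 = $16,889.93
Cheaper: Q = 283.  Difference = $49.72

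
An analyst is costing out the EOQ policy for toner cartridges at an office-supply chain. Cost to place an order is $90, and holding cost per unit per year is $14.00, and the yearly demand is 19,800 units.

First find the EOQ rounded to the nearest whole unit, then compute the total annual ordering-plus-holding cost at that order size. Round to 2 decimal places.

$7,063.71

2DS/H = 2·19,800·90/14 = 254,571.43
EOQ = √254,571.43 ≈ 504.55 → Q = 505 units
Ordering: D/Q × S = 19,800/505 × $90 = $3,528.71
Holding:  Q/2 × H = 505/2 × $14 = $3,535.00
Total = $3,528.71 + $3,535.00 = $7,063.71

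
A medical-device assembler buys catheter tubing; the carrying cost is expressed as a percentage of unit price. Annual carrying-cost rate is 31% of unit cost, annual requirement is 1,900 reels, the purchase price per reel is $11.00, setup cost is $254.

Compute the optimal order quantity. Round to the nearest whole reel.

H = i·C = 0.31 × $11 = $3.4100 per reel-year
2DS/H = 2·1,900·254/3.41 = 283,049.85
EOQ = √283,049.85 ≈ 532.02

532 reels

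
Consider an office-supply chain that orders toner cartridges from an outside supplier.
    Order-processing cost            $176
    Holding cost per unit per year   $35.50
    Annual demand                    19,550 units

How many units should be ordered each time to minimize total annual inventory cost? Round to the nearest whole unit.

440 units

Q* = √(2·D·S / H) = √(2·19,550·176 / 35.5) = √193,847.9 ≈ 440.28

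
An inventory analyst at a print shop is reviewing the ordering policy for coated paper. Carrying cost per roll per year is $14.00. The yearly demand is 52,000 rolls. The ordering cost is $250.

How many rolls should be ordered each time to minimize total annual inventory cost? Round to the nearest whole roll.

1,363 rolls

Q* = √(2·D·S / H) = √(2·52,000·250 / 14) = √1,857,142.9 ≈ 1,362.77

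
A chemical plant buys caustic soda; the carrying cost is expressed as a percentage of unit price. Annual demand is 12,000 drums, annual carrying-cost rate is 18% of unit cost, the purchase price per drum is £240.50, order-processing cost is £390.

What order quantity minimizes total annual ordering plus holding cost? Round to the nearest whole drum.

465 drums

Carrying cost H = £240.5 × 18% = £43.2900/drum/yr
EOQ = √(2DS/H) = √(2 × 12,000 × 390 / 43.29)
    = √(216,216.22) ≈ 464.99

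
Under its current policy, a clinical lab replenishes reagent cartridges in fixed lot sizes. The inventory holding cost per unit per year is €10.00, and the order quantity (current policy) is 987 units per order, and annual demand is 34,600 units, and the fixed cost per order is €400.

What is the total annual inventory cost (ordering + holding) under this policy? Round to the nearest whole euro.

Ordering: D/Q × S = 34,600/987 × €400 = €14,022.29
Holding:  Q/2 × H = 987/2 × €10 = €4,935.00
Total = €14,022.29 + €4,935.00 = €18,957.29

€18,957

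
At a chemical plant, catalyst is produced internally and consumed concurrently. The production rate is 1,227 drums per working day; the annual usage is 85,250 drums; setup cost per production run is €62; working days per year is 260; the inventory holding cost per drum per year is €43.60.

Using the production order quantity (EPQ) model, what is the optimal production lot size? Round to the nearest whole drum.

575 drums

Daily demand d = 85,250/260 = 327.885; p = 1227; 1 − d/p = 0.73278
EPQ = √(2DS / (H(1 − d/p)))
    = √(2 × 85,250 × 62 / (43.6 × 0.73278)) ≈ 575.21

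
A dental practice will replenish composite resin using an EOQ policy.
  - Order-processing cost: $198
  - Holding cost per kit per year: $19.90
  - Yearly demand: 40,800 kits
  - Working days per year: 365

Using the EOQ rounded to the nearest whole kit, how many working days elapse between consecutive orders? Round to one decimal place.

Optimal lot size Q* = (2 × 40,800 × $198 / $19.9)^½ ≈ 901.05 → Q = 901 kits
Cycle time = (working days × Q)/D = (365 × 901) / 40,800 = 8.060 days

8.1 days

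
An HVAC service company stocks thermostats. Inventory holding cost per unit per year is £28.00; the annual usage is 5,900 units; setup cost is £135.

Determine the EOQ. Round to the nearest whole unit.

239 units

EOQ = √(2DS/H) = √(2 × 5,900 × 135 / 28)
    = √(56,892.86) ≈ 238.52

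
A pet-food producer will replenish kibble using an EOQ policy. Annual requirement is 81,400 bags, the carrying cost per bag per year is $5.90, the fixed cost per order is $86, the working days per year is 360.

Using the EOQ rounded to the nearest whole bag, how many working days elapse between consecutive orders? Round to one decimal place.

2DS/H = 2·81,400·86/5.9 = 2,373,016.95
EOQ = √2,373,016.95 ≈ 1,540.46 → Q = 1,540 bags
Cycle time = (working days × Q)/D = (360 × 1,540) / 81,400 = 6.811 days

6.8 days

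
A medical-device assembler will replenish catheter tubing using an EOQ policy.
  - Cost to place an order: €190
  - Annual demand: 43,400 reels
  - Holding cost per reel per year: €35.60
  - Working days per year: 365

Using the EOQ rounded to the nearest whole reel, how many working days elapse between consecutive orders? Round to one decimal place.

2DS/H = 2·43,400·190/35.6 = 463,258.43
EOQ = √463,258.43 ≈ 680.63 → Q = 681 reels
Cycle time = (working days × Q)/D = (365 × 681) / 43,400 = 5.727 days

5.7 days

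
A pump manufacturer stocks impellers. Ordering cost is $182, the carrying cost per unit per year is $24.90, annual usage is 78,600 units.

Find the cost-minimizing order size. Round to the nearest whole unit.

Optimal lot size Q* = (2 × 78,600 × $182 / $24.9)^½ ≈ 1,071.92

1,072 units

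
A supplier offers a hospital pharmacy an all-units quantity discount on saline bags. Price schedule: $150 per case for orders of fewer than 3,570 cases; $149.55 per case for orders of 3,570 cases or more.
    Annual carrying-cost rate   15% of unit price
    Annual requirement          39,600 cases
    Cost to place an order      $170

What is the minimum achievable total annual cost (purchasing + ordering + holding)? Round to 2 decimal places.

H₁ = 15%×$150 = $22.5000;  H₂ = 15%×$149.55 = $22.4325
EOQ₁ = √(2×39,600×170/22.5000) = 773.56  (< 3,570, feasible at tier 1)
EOQ₂ = √(2×39,600×170/22.4325) = 774.73  (< 3,570 → use Q = 3,570 at tier-2 price)
TC(tier 1 (EOQ₁), Q≈773.6) = $5,957,405.17
TC(tier 2, Q≈3,570.0) = $5,964,107.73
Minimum at tier 1 (EOQ₁): $5,957,405.17

$5,957,405.17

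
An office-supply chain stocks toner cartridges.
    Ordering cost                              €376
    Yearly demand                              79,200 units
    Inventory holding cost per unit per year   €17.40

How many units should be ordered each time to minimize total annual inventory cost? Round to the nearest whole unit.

2DS/H = 2·79,200·376/17.4 = 3,422,896.55
EOQ = √3,422,896.55 ≈ 1,850.11

1,850 units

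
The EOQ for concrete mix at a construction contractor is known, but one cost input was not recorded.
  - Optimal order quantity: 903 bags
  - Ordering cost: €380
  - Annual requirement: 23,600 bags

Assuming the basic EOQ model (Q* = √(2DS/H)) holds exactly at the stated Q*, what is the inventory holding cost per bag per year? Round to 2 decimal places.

€22.00

Since Q* = (2DS/H)^½, squaring gives Q*²·H = 2DS.
H = 2DS / Q² = 2 × 23,600 × 380 / 903² = 21.9963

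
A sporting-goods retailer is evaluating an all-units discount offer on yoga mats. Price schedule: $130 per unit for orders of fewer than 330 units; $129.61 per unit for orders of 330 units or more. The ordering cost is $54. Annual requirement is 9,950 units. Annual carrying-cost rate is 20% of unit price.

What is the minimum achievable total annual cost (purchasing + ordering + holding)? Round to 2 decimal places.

H₁ = 20%×$130 = $26.0000;  H₂ = 20%×$129.61 = $25.9220
EOQ₁ = √(2×9,950×54/26.0000) = 203.30  (< 330, feasible at tier 1)
EOQ₂ = √(2×9,950×54/25.9220) = 203.61  (< 330 → use Q = 330 at tier-2 price)
TC(tier 1 (EOQ₁), Q≈203.3) = $1,298,785.79
TC(tier 2, Q≈330.0) = $1,295,524.81
Minimum at tier 2: $1,295,524.81

$1,295,524.81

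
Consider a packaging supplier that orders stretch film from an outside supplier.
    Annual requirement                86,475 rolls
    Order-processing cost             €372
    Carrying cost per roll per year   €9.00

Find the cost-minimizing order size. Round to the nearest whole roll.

2,674 rolls

Q* = √(2·D·S / H) = √(2·86,475·372 / 9) = √7,148,600.0 ≈ 2,673.69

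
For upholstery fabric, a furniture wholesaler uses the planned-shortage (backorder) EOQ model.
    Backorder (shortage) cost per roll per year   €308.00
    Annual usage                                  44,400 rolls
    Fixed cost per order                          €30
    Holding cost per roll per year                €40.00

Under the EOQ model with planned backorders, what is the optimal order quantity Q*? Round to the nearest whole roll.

Q* = √(2DS/H) · √((H + b)/b)
   = √(2 × 44,400 × 30 / 40) · √((40 + 308) / 308)
   = 258.070 × 1.0630 ≈ 274.32

274 rolls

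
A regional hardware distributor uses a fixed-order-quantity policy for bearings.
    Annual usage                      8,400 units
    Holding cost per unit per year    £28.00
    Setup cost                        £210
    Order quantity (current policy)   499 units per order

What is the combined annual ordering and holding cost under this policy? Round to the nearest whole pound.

£10,521

Annual ordering cost = (D/Q)·S = (8,400/499) × 210 = £3,535.07
Annual holding cost  = (Q/2)·H = (499/2) × 28 = £6,986.00
Total = £3,535.07 + £6,986.00 = £10,521.07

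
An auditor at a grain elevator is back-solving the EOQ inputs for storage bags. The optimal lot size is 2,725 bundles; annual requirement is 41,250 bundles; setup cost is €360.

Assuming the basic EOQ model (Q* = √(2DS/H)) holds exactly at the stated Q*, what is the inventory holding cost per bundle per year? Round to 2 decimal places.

EOQ relation: Q² = 2DS/H, so rearrange for the unknown.
H = 2DS / Q² = 2 × 41,250 × 360 / 2,725² = 3.9997

€4.00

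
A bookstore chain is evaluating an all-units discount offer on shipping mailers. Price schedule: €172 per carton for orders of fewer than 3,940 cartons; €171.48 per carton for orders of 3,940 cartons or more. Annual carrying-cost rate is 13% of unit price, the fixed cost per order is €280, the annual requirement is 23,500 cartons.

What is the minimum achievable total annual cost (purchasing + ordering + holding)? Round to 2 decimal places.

€4,059,153.94

H₁ = 13%×€172 = €22.3600;  H₂ = 13%×€171.48 = €22.2924
EOQ₁ = √(2×23,500×280/22.3600) = 767.17  (< 3,940, feasible at tier 1)
EOQ₂ = √(2×23,500×280/22.2924) = 768.33  (< 3,940 → use Q = 3,940 at tier-2 price)
TC(tier 1 (EOQ₁), Q≈767.2) = €4,059,153.94
TC(tier 2, Q≈3,940.0) = €4,075,366.08
Minimum at tier 1 (EOQ₁): €4,059,153.94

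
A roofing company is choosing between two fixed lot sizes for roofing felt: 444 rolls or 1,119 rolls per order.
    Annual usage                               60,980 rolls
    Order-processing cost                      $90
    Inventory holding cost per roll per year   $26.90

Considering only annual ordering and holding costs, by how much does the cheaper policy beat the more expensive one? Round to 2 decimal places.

For each Q, cost = (D/Q)·S + (Q/2)·H.
TC(444) = (60,980/444)×90 + (444/2)×26.9 = $18,332.61
TC(1,119) = (60,980/1,119)×90 + (1,119/2)×26.9 = $19,955.11
|ΔTC| = |$18,332.61 − $19,955.11| = $1,622.50

$1,622.50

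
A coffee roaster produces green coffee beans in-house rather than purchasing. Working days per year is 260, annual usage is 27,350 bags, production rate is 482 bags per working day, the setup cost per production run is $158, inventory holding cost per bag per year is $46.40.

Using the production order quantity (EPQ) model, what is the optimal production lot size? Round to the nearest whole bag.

488 bags

d = 27,350/260 = 105.1923 bags/day;  effective holding cost H(1 − d/p) = 46.4·(1 − 105.1923/482) = 36.27360
Q* = √(2DS / H_eff) = √(2·27,350·158 / 36.27360) ≈ 488.12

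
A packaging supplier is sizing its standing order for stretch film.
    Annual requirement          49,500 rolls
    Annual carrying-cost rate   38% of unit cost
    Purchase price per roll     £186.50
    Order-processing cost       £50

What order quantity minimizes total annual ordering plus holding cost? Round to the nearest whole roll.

Holding cost per roll per year: H = 38% × £186.5 = £70.8700
2DS/H = 2·49,500·50/70.87 = 69,846.20
EOQ = √69,846.20 ≈ 264.28

264 rolls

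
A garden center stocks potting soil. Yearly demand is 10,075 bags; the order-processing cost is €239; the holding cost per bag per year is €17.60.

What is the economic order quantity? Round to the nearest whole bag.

523 bags

Optimal lot size Q* = (2 × 10,075 × €239 / €17.6)^½ ≈ 523.09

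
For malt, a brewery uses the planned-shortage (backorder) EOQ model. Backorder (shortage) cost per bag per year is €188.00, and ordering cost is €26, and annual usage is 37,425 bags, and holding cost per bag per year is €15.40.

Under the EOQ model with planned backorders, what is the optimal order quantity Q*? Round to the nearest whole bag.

370 bags

Basic EOQ = √(2·37,425·26/15.4) = 355.486
Backorder adjustment √((H+b)/b) = √((15.4+188)/188) = 1.0402
Q* = 355.486 × 1.0402 ≈ 369.76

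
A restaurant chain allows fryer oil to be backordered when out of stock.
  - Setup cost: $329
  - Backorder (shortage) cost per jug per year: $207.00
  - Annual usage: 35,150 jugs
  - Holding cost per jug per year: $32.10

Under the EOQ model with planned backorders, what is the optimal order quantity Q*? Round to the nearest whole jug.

912 jugs

Q* = √(2DS/H) · √((H + b)/b)
   = √(2 × 35,150 × 329 / 32.1) · √((32.1 + 207) / 207)
   = 848.835 × 1.0747 ≈ 912.28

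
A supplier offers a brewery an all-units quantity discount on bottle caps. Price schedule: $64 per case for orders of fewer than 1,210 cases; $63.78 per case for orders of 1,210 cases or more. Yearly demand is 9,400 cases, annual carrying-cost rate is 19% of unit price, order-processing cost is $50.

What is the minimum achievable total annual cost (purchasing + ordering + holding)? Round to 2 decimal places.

$604,980.89

H₁ = 19%×$64 = $12.1600;  H₂ = 19%×$63.78 = $12.1182
EOQ₁ = √(2×9,400×50/12.1600) = 278.03  (< 1,210, feasible at tier 1)
EOQ₂ = √(2×9,400×50/12.1182) = 278.51  (< 1,210 → use Q = 1,210 at tier-2 price)
TC(tier 1 (EOQ₁), Q≈278.0) = $604,980.89
TC(tier 2, Q≈1,210.0) = $607,251.94
Minimum at tier 1 (EOQ₁): $604,980.89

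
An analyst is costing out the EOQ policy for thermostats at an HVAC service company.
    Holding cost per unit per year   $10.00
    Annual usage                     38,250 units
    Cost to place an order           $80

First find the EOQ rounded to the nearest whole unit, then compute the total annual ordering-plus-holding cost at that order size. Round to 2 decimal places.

$7,823.04

Optimal lot size Q* = (2 × 38,250 × $80 / $10)^½ ≈ 782.30 → Q = 782 units
Orders/yr = 38,250/782 = 48.913; ordering cost = 48.913 × $80 = $3,913.04
Average inventory = 782/2 = 391; holding cost = 391 × $10 = $3,910.00
Total = $3,913.04 + $3,910.00 = $7,823.04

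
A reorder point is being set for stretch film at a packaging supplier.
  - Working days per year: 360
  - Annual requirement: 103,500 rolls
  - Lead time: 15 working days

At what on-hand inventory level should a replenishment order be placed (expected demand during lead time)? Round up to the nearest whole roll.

4,313 rolls

Daily demand d = 103,500 / 360 = 287.500 rolls/day
Demand during lead time = 287.500 × 15 = 4,312.50
Reorder point = 4,312.50 → round up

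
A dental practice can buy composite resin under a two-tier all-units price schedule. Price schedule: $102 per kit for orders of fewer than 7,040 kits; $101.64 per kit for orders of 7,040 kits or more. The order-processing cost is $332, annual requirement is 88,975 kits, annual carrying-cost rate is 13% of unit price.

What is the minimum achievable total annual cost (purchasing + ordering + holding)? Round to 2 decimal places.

H₁ = 13%×$102 = $13.2600;  H₂ = 13%×$101.64 = $13.2132
EOQ₁ = √(2×88,975×332/13.2600) = 2,110.80  (< 7,040, feasible at tier 1)
EOQ₂ = √(2×88,975×332/13.2132) = 2,114.53  (< 7,040 → use Q = 7,040 at tier-2 price)
TC(tier 1 (EOQ₁), Q≈2,110.8) = $9,103,439.16
TC(tier 2, Q≈7,040.0) = $9,094,125.44
Minimum at tier 2: $9,094,125.44

$9,094,125.44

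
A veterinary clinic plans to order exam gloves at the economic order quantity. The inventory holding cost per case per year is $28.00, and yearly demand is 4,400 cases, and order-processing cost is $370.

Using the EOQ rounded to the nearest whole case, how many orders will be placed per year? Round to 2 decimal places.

12.90 orders per year

Optimal lot size Q* = (2 × 4,400 × $370 / $28)^½ ≈ 341.01 → Q = 341
N = D/Q = 4,400/341 ≈ 12.903 orders/yr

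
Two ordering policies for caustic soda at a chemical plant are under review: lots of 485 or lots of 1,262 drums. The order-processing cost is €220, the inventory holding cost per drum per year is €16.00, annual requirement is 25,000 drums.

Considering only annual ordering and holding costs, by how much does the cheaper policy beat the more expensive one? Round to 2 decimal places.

For each Q, cost = (D/Q)·S + (Q/2)·H.
TC(485) = (25,000/485)×220 + (485/2)×16 = €15,220.21
TC(1,262) = (25,000/1,262)×220 + (1,262/2)×16 = €14,454.16
|ΔTC| = |€15,220.21 − €14,454.16| = €766.04

€766.04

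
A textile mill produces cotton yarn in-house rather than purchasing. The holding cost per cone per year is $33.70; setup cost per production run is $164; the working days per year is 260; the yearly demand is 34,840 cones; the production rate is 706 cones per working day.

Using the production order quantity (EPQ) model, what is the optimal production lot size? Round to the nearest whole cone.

d = 34,840/260 = 134.0000 cones/day;  effective holding cost H(1 − d/p) = 33.7·(1 − 134.0000/706) = 27.30368
Q* = √(2DS / H_eff) = √(2·34,840·164 / 27.30368) ≈ 646.94

647 cones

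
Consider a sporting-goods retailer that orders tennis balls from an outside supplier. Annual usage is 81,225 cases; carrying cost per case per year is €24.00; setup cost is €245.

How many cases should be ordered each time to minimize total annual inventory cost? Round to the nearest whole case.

Q* = √(2·D·S / H) = √(2·81,225·245 / 24) = √1,658,343.8 ≈ 1,287.77

1,288 cases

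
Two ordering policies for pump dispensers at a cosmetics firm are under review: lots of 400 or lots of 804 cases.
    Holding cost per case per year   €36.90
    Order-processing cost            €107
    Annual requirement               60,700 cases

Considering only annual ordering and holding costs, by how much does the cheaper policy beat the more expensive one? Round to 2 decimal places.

€705.22

TC(Q) = (D/Q)S + (Q/2)H
TC(400) = (60,700/400)×107 + (400/2)×36.9 = €23,617.25
TC(804) = (60,700/804)×107 + (804/2)×36.9 = €22,912.03
|ΔTC| = |€23,617.25 − €22,912.03| = €705.22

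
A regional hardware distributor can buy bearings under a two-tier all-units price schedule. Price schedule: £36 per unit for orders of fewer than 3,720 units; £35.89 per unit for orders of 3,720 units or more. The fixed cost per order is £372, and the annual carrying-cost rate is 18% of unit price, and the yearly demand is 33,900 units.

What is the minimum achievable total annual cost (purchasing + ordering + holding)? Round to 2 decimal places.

H₁ = 18%×£36 = £6.4800;  H₂ = 18%×£35.89 = £6.4602
EOQ₁ = √(2×33,900×372/6.4800) = 1,972.87  (< 3,720, feasible at tier 1)
EOQ₂ = √(2×33,900×372/6.4602) = 1,975.89  (< 3,720 → use Q = 3,720 at tier-2 price)
TC(tier 1 (EOQ₁), Q≈1,972.9) = £1,233,184.21
TC(tier 2, Q≈3,720.0) = £1,232,076.97
Minimum at tier 2: £1,232,076.97

£1,232,076.97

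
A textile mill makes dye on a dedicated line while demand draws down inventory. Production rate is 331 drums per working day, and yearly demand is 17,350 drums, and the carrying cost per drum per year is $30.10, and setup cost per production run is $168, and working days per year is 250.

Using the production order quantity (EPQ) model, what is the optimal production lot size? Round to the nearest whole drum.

d = 17,350/250 = 69.4000 drums/day;  effective holding cost H(1 − d/p) = 30.1·(1 − 69.4000/331) = 23.78900
Q* = √(2DS / H_eff) = √(2·17,350·168 / 23.78900) ≈ 495.03

495 drums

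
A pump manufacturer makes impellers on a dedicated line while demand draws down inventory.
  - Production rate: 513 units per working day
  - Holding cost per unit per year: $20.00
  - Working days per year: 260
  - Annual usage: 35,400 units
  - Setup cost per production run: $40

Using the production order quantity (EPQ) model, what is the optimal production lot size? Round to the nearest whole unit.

439 units

d = 35,400/260 = 136.1538 units/day;  effective holding cost H(1 − d/p) = 20·(1 − 136.1538/513) = 14.69186
Q* = √(2DS / H_eff) = √(2·35,400·40 / 14.69186) ≈ 439.04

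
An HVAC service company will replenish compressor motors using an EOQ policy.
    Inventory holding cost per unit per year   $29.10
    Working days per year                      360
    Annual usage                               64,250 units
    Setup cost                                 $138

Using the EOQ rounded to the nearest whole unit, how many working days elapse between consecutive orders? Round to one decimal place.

4.4 days

EOQ = √(2DS/H) = √(2 × 64,250 × 138 / 29.1)
    = √(609,381.44) ≈ 780.63 → Q = 781 units
Cycle time = (working days × Q)/D = (360 × 781) / 64,250 = 4.376 days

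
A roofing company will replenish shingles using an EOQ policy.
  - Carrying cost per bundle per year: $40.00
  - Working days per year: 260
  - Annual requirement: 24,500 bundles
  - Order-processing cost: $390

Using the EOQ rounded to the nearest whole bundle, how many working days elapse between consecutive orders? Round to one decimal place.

7.3 days

2DS/H = 2·24,500·390/40 = 477,750.00
EOQ = √477,750.00 ≈ 691.19 → Q = 691 bundles
Cycle time = (working days × Q)/D = (260 × 691) / 24,500 = 7.333 days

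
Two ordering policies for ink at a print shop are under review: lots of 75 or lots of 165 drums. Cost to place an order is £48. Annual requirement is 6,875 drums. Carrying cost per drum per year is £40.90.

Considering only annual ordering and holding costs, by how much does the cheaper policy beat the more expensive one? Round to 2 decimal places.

Annual cost at Q: ordering D·S/Q plus holding Q·H/2.
TC(75) = (6,875/75)×48 + (75/2)×40.9 = £5,933.75
TC(165) = (6,875/165)×48 + (165/2)×40.9 = £5,374.25
Lots of 165 are cheaper by £559.50.

£559.50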